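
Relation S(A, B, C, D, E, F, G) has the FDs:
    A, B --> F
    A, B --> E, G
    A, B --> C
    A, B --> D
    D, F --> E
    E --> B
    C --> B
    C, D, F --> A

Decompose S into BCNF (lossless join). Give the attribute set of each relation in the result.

{A, C, D, F, G}; {B, E}; {D, E, F}

Candidate keys of the original relation: {A, B}, {A, C}, {A, D, F}, {A, E}, {C, D, F}.
{A, B, C, D, E, F, G}: {D, F} determines {B, D, E, F} here but is not a superkey — split on D, F --> B, E, giving {B, D, E, F} and {A, C, D, F, G}.
{B, D, E, F}: {E} determines {B, E} here but is not a superkey — split on E --> B, giving {B, E} and {D, E, F}.
{B, E} is in BCNF.
{D, E, F} is in BCNF.
{A, C, D, F, G} is in BCNF.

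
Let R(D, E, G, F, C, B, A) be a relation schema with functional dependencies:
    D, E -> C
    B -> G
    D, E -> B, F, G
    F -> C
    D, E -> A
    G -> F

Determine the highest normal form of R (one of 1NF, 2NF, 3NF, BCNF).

2NF

Candidate key: {D, E}. Prime attributes: {D, E}.
B -> G: {B}⁺ = {B, C, F, G}, which is not all of the attributes, so the left side is not a superkey — BCNF is violated.
Because {G} is non-prime and the left side of B -> G is not a superkey, the relation is not in 3NF.
No non-prime attribute depends on a proper subset of any candidate key, so 2NF holds.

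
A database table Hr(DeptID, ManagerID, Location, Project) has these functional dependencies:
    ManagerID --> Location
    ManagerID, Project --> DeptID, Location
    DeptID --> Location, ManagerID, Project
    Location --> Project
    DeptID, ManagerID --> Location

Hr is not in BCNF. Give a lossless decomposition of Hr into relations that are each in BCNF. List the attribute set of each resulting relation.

{DeptID, Location, ManagerID}; {Location, Project}

Candidate keys of the original relation: {DeptID}, {ManagerID}.
Within {DeptID, Location, ManagerID, Project}: {Location}⁺ ∩ {DeptID, Location, ManagerID, Project} = {Location, Project}, not the whole set, so Location --> Project violates BCNF; decompose into {Location, Project} and {DeptID, Location, ManagerID}.
{Location, Project}: every determinant is a superkey — BCNF.
{DeptID, Location, ManagerID}: every determinant is a superkey — BCNF.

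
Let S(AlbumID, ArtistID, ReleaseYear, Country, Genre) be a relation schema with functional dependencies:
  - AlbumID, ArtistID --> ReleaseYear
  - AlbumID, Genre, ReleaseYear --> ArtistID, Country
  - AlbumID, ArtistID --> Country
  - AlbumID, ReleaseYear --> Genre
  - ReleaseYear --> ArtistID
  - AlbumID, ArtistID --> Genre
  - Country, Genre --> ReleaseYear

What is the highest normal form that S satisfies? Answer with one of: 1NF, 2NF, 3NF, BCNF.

3NF

Candidate keys: {AlbumID, ArtistID}, {AlbumID, Country, Genre}, {AlbumID, ReleaseYear}. Prime attributes: {AlbumID, ArtistID, Country, Genre, ReleaseYear}.
ReleaseYear --> ArtistID breaks BCNF: {ReleaseYear}⁺ = {ArtistID, ReleaseYear}, so {ReleaseYear} is not a superkey.
Since {ArtistID} ⊆ prime attributes and every other non-superkey FD also has a prime right side, the schema is in 3NF.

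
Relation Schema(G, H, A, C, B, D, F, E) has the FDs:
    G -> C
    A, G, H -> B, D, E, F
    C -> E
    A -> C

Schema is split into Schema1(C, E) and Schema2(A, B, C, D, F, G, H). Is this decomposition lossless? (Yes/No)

Common attributes: {C}; their closure is {C, E}.
Since Schema1 ⊆ {C, E}, the intersection is a superkey of Schema1; the decomposition is lossless.

Yes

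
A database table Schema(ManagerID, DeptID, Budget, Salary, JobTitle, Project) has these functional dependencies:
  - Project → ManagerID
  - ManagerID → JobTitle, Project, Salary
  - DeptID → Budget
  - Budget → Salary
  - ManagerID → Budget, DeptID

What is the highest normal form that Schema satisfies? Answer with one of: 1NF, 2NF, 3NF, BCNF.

2NF

Candidate keys: {ManagerID}, {Project}. Prime attributes: {ManagerID, Project}.
DeptID → Budget breaks BCNF: {DeptID}⁺ = {Budget, DeptID, Salary}, so {DeptID} is not a superkey.
Because {Budget} is non-prime and the left side of DeptID → Budget is not a superkey, the relation is not in 3NF.
Every candidate key is a single attribute, so no partial dependency is possible; 2NF holds.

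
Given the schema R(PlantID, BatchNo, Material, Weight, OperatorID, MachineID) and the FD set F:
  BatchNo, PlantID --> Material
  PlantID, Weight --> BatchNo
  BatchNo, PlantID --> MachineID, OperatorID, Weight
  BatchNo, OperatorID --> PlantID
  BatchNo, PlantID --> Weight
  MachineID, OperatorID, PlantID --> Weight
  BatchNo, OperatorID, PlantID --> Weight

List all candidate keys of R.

Closure of {BatchNo, OperatorID} is {BatchNo, MachineID, Material, OperatorID, PlantID, Weight}, the whole schema; {BatchNo, OperatorID} is a candidate key.
Closure of {BatchNo, PlantID} is {BatchNo, MachineID, Material, OperatorID, PlantID, Weight}, the whole schema; {BatchNo, PlantID} is a candidate key.
Closure of {PlantID, Weight} is {BatchNo, MachineID, Material, OperatorID, PlantID, Weight}, the whole schema; {PlantID, Weight} is a candidate key.
Closure of {MachineID, OperatorID, PlantID} is {BatchNo, MachineID, Material, OperatorID, PlantID, Weight}, the whole schema; {MachineID, OperatorID, PlantID} is a candidate key.
No proper subset of any of these is a key, and no other minimal superkey exists.

{BatchNo, OperatorID}, {BatchNo, PlantID}, {MachineID, OperatorID, PlantID}, {PlantID, Weight}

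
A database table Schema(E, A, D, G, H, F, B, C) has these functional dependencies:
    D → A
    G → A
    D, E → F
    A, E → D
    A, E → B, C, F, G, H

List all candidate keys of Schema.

Attributes never on any right-hand side: {E} — every candidate key must contain it.
Closure of {A, E} is {A, B, C, D, E, F, G, H}, the whole schema; {A, E} is a candidate key.
Closure of {D, E} is {A, B, C, D, E, F, G, H}, the whole schema; {D, E} is a candidate key.
Closure of {E, G} is {A, B, C, D, E, F, G, H}, the whole schema; {E, G} is a candidate key.
These are minimal and exhaustive — every other superkey contains one of them.

{A, E}, {D, E}, {E, G}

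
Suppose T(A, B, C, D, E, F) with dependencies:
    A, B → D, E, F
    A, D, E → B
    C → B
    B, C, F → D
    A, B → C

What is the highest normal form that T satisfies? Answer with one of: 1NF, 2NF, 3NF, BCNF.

3NF

Candidate keys: {A, B}, {A, C}, {A, D, E}. Prime attributes: {A, B, C, D, E}.
C → B: {C}⁺ = {B, C}, which is not all of the attributes, so the left side is not a superkey — BCNF is violated.
Since {B} ⊆ prime attributes and every other non-superkey FD also has a prime right side, the schema is in 3NF.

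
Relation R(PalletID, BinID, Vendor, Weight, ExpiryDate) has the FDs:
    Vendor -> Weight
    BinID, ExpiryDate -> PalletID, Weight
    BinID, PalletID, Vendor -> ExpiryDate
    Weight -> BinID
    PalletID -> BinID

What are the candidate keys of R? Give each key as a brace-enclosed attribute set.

{Vendor} never appears on the right of any FD, so every key must include it.
{ExpiryDate, Vendor}⁺ = {BinID, ExpiryDate, PalletID, Vendor, Weight}, which is every attribute, so {ExpiryDate, Vendor} is a candidate key.
{PalletID, Vendor}⁺ = {BinID, ExpiryDate, PalletID, Vendor, Weight}, which is every attribute, so {PalletID, Vendor} is a candidate key.
Any other superkey properly contains one of these, so there are no further candidate keys.

{ExpiryDate, Vendor}, {PalletID, Vendor}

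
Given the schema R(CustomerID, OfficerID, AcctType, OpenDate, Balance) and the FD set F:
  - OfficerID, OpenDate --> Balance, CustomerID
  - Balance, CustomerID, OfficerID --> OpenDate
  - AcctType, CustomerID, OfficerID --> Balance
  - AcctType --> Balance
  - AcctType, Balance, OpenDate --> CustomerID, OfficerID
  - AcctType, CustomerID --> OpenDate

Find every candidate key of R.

{AcctType} never appears on the right of any FD, so every key must include it.
{AcctType, CustomerID} is a candidate key since {AcctType, CustomerID}⁺ = {AcctType, Balance, CustomerID, OfficerID, OpenDate} covers every attribute.
{AcctType, OpenDate} is a candidate key since {AcctType, OpenDate}⁺ = {AcctType, Balance, CustomerID, OfficerID, OpenDate} covers every attribute.
These are minimal and exhaustive — every other superkey contains one of them.

{AcctType, CustomerID}, {AcctType, OpenDate}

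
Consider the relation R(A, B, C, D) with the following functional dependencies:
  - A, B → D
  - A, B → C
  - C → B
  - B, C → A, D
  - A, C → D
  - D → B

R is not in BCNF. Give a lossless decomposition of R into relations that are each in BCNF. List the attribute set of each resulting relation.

Candidate keys of the original relation: {A, B}, {A, D}, {C}.
In {A, B, C, D}, {D} is not a superkey ({D}⁺ restricted to this set is {B, D}), so split on D → B into {B, D} and {A, C, D}.
{B, D}: every determinant is a superkey — BCNF.
{A, C, D}: every determinant is a superkey — BCNF.

{A, C, D}; {B, D}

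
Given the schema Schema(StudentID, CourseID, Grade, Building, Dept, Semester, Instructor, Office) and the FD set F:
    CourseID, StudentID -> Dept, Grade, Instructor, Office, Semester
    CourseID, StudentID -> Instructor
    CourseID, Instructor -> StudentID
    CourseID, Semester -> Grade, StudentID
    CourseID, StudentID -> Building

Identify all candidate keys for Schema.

{CourseID} never appears on the right of any FD, so every key must include it.
{CourseID, Instructor} is a candidate key since {CourseID, Instructor}⁺ = {Building, CourseID, Dept, Grade, Instructor, Office, Semester, StudentID} covers every attribute.
{CourseID, Semester} is a candidate key since {CourseID, Semester}⁺ = {Building, CourseID, Dept, Grade, Instructor, Office, Semester, StudentID} covers every attribute.
{CourseID, StudentID} is a candidate key since {CourseID, StudentID}⁺ = {Building, CourseID, Dept, Grade, Instructor, Office, Semester, StudentID} covers every attribute.
No proper subset of any of these is a key, and no other minimal superkey exists.

{CourseID, Instructor}, {CourseID, Semester}, {CourseID, StudentID}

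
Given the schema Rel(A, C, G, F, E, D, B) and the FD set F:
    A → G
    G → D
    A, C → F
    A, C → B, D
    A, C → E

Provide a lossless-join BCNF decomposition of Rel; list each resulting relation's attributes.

Candidate key of the original relation: {A, C}.
In {A, B, C, D, E, F, G}, {A} is not a superkey ({A}⁺ restricted to this set is {A, D, G}), so split on A → D, G into {A, D, G} and {A, B, C, E, F}.
In {A, D, G}, {G} is not a superkey ({G}⁺ restricted to this set is {D, G}), so split on G → D into {D, G} and {A, G}.
{D, G} has no BCNF violation.
{A, G} has no BCNF violation.
{A, B, C, E, F} has no BCNF violation.

{A, B, C, E, F}; {A, G}; {D, G}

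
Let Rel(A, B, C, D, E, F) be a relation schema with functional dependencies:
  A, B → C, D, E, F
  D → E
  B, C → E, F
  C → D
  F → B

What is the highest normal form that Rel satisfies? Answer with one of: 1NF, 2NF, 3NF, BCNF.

Candidate keys: {A, B}, {A, F}. Prime attributes: {A, B, F}.
For D → E we have {D}⁺ = {D, E}; {D} is not a superkey, so BCNF fails.
D → E determines the non-prime attribute {E} from a non-superkey — 3NF is violated.
No proper subset of a key has a non-prime attribute in its closure, so there is no partial dependency; 2NF holds.

2NF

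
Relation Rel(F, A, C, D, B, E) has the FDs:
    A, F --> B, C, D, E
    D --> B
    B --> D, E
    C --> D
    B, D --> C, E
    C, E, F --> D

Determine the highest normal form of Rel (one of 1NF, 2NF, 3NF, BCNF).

Candidate key: {A, F}. Prime attributes: {A, F}.
For D --> B we have {D}⁺ = {B, C, D, E}; {D} is not a superkey, so BCNF fails.
D --> B has non-prime {B} on the right and a non-superkey on the left, so 3NF fails.
Checking every proper subset of each key, none determines a non-prime attribute — 2NF is satisfied.

2NF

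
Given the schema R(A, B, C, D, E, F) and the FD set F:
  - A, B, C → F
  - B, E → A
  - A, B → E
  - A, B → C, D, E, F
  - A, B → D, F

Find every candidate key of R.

{A, B}, {B, E}

Attributes never on any right-hand side: {B} — every candidate key must contain it.
{A, B}⁺ = {A, B, C, D, E, F} — all of the relation — so {A, B} is a candidate key.
{B, E}⁺ = {A, B, C, D, E, F} — all of the relation — so {B, E} is a candidate key.
These are minimal and exhaustive — every other superkey contains one of them.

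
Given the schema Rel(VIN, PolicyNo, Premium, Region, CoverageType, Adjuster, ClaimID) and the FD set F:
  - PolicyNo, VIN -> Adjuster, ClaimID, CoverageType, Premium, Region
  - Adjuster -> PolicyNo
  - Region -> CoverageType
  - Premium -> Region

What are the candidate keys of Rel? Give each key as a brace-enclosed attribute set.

{VIN} never appears on the right of any FD, so every key must include it.
{Adjuster, VIN} is a candidate key since {Adjuster, VIN}⁺ = {Adjuster, ClaimID, CoverageType, PolicyNo, Premium, Region, VIN} covers every attribute.
{PolicyNo, VIN} is a candidate key since {PolicyNo, VIN}⁺ = {Adjuster, ClaimID, CoverageType, PolicyNo, Premium, Region, VIN} covers every attribute.
No proper subset of any of these is a key, and no other minimal superkey exists.

{Adjuster, VIN}, {PolicyNo, VIN}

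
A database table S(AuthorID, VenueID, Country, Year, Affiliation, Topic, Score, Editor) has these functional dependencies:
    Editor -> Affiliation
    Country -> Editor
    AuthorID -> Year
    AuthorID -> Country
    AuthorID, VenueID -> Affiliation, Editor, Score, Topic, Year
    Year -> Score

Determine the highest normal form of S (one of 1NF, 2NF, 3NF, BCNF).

1NF

Candidate key: {AuthorID, VenueID}. Prime attributes: {AuthorID, VenueID}.
Editor -> Affiliation: {Editor}⁺ = {Affiliation, Editor}, which is not all of the attributes, so the left side is not a superkey — BCNF is violated.
Editor -> Affiliation has non-prime {Affiliation} on the right and a non-superkey on the left, so 3NF fails.
{AuthorID} is a proper subset of the key {AuthorID, VenueID}, and {AuthorID}⁺ contains the non-prime attributes {Affiliation, Country, Editor, Score, Year} — a partial dependency, so 2NF is violated.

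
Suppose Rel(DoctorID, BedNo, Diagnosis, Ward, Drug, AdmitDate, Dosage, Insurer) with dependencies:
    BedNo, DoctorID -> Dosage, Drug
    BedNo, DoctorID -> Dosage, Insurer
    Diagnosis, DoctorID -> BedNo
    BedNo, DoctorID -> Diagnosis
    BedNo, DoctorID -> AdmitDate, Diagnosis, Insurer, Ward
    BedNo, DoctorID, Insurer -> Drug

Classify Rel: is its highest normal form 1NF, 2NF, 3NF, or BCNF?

Candidate keys: {BedNo, DoctorID}, {Diagnosis, DoctorID}. Prime attributes: {BedNo, Diagnosis, DoctorID}.
The left-hand side of every FD is a superkey, so BCNF is satisfied.

BCNF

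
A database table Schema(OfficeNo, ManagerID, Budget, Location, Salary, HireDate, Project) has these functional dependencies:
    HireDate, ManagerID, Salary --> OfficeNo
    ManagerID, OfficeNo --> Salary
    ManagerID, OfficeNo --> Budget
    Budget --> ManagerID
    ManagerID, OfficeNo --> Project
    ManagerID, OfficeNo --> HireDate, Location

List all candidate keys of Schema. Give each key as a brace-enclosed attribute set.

{Budget, HireDate, Salary}, {Budget, OfficeNo}, {HireDate, ManagerID, Salary}, {ManagerID, OfficeNo}

{Budget, OfficeNo}⁺ = {Budget, HireDate, Location, ManagerID, OfficeNo, Project, Salary}, which is every attribute, so {Budget, OfficeNo} is a candidate key.
{ManagerID, OfficeNo}⁺ = {Budget, HireDate, Location, ManagerID, OfficeNo, Project, Salary}, which is every attribute, so {ManagerID, OfficeNo} is a candidate key.
{Budget, HireDate, Salary}⁺ = {Budget, HireDate, Location, ManagerID, OfficeNo, Project, Salary}, which is every attribute, so {Budget, HireDate, Salary} is a candidate key.
{HireDate, ManagerID, Salary}⁺ = {Budget, HireDate, Location, ManagerID, OfficeNo, Project, Salary}, which is every attribute, so {HireDate, ManagerID, Salary} is a candidate key.
Any other superkey properly contains one of these, so there are no further candidate keys.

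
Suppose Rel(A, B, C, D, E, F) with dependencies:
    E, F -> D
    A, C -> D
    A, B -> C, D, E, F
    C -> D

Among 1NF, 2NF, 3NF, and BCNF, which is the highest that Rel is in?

2NF

Candidate key: {A, B}. Prime attributes: {A, B}.
For E, F -> D we have {E, F}⁺ = {D, E, F}; {E, F} is not a superkey, so BCNF fails.
Because {D} is non-prime and the left side of E, F -> D is not a superkey, the relation is not in 3NF.
Checking every proper subset of each key, none determines a non-prime attribute — 2NF is satisfied.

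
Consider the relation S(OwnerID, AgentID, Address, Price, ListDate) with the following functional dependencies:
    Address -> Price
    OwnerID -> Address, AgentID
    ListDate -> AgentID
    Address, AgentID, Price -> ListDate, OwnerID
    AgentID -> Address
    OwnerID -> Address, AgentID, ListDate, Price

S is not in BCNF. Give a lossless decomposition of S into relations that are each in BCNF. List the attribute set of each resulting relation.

{Address, AgentID, ListDate, OwnerID}; {Address, Price}

Candidate keys of the original relation: {AgentID}, {ListDate}, {OwnerID}.
Within {Address, AgentID, ListDate, OwnerID, Price}: {Address}⁺ ∩ {Address, AgentID, ListDate, OwnerID, Price} = {Address, Price}, not the whole set, so Address -> Price violates BCNF; decompose into {Address, Price} and {Address, AgentID, ListDate, OwnerID}.
{Address, Price}: every determinant is a superkey — BCNF.
{Address, AgentID, ListDate, OwnerID}: every determinant is a superkey — BCNF.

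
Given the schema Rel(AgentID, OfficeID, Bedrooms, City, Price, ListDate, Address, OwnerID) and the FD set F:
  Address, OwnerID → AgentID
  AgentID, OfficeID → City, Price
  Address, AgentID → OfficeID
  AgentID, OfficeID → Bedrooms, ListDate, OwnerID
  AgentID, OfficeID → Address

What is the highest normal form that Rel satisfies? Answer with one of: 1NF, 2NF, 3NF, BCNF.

BCNF

Candidate keys: {Address, AgentID}, {Address, OwnerID}, {AgentID, OfficeID}. Prime attributes: {Address, AgentID, OfficeID, OwnerID}.
Every FD has a superkey on the left, so the relation is in BCNF.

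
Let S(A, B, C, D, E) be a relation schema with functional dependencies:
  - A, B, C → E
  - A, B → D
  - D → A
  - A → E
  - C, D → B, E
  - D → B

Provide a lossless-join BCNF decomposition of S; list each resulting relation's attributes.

{A, B, C}; {A, B, D}; {A, E}

Candidate keys of the original relation: {A, B, C}, {C, D}.
{A, B, C, D, E}: {A, B} determines {A, B, D, E} here but is not a superkey — split on A, B → D, E, giving {A, B, D, E} and {A, B, C}.
{A, B, D, E}: {A} determines {A, E} here but is not a superkey — split on A → E, giving {A, E} and {A, B, D}.
{A, E} is in BCNF.
{A, B, D} is in BCNF.
{A, B, C} is in BCNF.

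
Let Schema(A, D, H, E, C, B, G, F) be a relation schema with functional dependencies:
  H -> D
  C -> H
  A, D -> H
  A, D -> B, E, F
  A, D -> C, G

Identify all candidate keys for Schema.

Attributes never on any right-hand side: {A} — every candidate key must contain it.
Closure of {A, C} is {A, B, C, D, E, F, G, H}, the whole schema; {A, C} is a candidate key.
Closure of {A, D} is {A, B, C, D, E, F, G, H}, the whole schema; {A, D} is a candidate key.
Closure of {A, H} is {A, B, C, D, E, F, G, H}, the whole schema; {A, H} is a candidate key.
These are minimal and exhaustive — every other superkey contains one of them.

{A, C}, {A, D}, {A, H}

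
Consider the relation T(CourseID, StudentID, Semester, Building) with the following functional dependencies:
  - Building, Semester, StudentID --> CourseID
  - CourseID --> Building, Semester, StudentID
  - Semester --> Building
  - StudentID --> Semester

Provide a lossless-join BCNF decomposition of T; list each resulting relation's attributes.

{Building, Semester}; {CourseID, Semester, StudentID}

Candidate keys of the original relation: {CourseID}, {StudentID}.
{Building, CourseID, Semester, StudentID}: {Semester} determines {Building, Semester} here but is not a superkey — split on Semester --> Building, giving {Building, Semester} and {CourseID, Semester, StudentID}.
{Building, Semester}: every determinant is a superkey — BCNF.
{CourseID, Semester, StudentID}: every determinant is a superkey — BCNF.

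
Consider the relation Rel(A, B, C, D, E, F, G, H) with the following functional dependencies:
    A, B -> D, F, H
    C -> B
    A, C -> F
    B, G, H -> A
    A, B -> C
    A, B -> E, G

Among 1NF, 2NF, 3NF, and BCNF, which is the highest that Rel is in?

Candidate keys: {A, B}, {A, C}, {B, G, H}, {C, G, H}. Prime attributes: {A, B, C, G, H}.
C -> B: {C}⁺ = {B, C}, which is not all of the attributes, so the left side is not a superkey — BCNF is violated.
Since {B} ⊆ prime attributes and every other non-superkey FD also has a prime right side, the schema is in 3NF.

3NF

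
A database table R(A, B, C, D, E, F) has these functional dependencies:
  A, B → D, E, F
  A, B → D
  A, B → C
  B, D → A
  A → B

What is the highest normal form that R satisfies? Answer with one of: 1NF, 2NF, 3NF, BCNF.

Candidate keys: {A}, {B, D}. Prime attributes: {A, B, D}.
Every FD has a superkey on the left, so the relation is in BCNF.

BCNF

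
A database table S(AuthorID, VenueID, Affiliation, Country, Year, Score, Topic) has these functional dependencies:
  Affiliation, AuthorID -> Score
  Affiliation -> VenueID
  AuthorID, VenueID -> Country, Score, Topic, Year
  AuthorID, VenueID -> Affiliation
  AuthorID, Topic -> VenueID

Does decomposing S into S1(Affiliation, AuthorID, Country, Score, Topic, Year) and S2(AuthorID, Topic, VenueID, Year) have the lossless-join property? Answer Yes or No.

Yes

Common attributes: {AuthorID, Topic, Year}; their closure is {Affiliation, AuthorID, Country, Score, Topic, VenueID, Year}.
This includes all of S1, so the common attributes are a superkey of S1 — the join is lossless.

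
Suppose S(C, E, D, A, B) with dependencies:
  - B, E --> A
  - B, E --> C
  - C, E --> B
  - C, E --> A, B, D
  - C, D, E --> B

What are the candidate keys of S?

{B, E}, {C, E}

No FD produces {E}, so it must be in every candidate key.
{B, E} is a candidate key since {B, E}⁺ = {A, B, C, D, E} covers every attribute.
{C, E} is a candidate key since {C, E}⁺ = {A, B, C, D, E} covers every attribute.
Any other superkey properly contains one of these, so there are no further candidate keys.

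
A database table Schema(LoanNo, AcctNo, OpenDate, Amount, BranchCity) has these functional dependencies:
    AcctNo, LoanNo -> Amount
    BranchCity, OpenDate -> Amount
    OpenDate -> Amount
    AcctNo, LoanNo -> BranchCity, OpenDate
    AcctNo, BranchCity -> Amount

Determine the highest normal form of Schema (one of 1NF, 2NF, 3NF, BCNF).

2NF

Candidate key: {AcctNo, LoanNo}. Prime attributes: {AcctNo, LoanNo}.
BranchCity, OpenDate -> Amount: {BranchCity, OpenDate}⁺ = {Amount, BranchCity, OpenDate}, which is not all of the attributes, so the left side is not a superkey — BCNF is violated.
BranchCity, OpenDate -> Amount has non-prime {Amount} on the right and a non-superkey on the left, so 3NF fails.
No non-prime attribute depends on a proper subset of any candidate key, so 2NF holds.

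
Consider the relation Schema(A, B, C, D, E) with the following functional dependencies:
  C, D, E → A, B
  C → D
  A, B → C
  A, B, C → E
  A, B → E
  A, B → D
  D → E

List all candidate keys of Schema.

{A, B}, {C}

{C} is a candidate key since {C}⁺ = {A, B, C, D, E} covers every attribute.
{A, B} is a candidate key since {A, B}⁺ = {A, B, C, D, E} covers every attribute.
No proper subset of any of these is a key, and no other minimal superkey exists.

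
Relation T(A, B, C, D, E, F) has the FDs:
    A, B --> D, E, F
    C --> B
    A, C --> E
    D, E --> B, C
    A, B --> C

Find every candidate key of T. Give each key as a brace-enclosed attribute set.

{A} never appears on the right of any FD, so every key must include it.
Closure of {A, B} is {A, B, C, D, E, F}, the whole schema; {A, B} is a candidate key.
Closure of {A, C} is {A, B, C, D, E, F}, the whole schema; {A, C} is a candidate key.
Closure of {A, D, E} is {A, B, C, D, E, F}, the whole schema; {A, D, E} is a candidate key.
No proper subset of any of these is a key, and no other minimal superkey exists.

{A, B}, {A, C}, {A, D, E}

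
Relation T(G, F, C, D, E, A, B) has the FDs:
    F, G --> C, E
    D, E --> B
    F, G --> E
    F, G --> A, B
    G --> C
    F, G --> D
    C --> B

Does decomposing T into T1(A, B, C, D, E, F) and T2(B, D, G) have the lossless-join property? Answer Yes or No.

Common attributes: {B, D}; their closure is {B, D}.
The closure covers neither T1 nor T2 entirely; the join is not lossless.

No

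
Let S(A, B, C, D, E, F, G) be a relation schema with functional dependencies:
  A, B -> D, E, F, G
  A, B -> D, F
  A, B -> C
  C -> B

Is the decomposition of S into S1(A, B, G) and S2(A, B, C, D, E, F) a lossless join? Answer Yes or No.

Yes

S1 ∩ S2 = {A, B}; its closure under F is {A, B, C, D, E, F, G}.
S1 is contained in that closure, so S1 ∩ S2 -> S1 holds and the join is lossless.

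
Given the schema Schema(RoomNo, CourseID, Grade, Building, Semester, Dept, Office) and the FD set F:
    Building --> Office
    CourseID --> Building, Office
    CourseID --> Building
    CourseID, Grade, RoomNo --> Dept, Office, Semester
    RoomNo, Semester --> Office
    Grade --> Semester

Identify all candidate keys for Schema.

{CourseID, Grade, RoomNo} never appear on the right of any FD, so every key must include all of them.
Closure of {CourseID, Grade, RoomNo} is {Building, CourseID, Dept, Grade, Office, RoomNo, Semester}, the whole schema; {CourseID, Grade, RoomNo} is a candidate key.
No other minimal set has full closure, so this is the only candidate key.

{CourseID, Grade, RoomNo}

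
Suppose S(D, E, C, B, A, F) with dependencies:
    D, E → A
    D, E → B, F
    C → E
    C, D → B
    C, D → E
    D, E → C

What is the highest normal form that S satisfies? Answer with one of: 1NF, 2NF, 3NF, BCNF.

Candidate keys: {C, D}, {D, E}. Prime attributes: {C, D, E}.
C → E breaks BCNF: {C}⁺ = {C, E}, so {C} is not a superkey.
Since {E} ⊆ prime attributes and every other non-superkey FD also has a prime right side, the schema is in 3NF.

3NF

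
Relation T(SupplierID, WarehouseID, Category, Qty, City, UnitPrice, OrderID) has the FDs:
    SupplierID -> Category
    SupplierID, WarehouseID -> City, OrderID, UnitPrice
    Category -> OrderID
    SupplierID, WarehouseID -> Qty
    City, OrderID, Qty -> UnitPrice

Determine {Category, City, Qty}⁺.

Start with {Category, City, Qty}.
Category -> OrderID applies; add {OrderID} → now {Category, City, OrderID, Qty}.
City, OrderID, Qty -> UnitPrice applies; add {UnitPrice} → now {Category, City, OrderID, Qty, UnitPrice}.
No further FD applies.

{Category, City, OrderID, Qty, UnitPrice}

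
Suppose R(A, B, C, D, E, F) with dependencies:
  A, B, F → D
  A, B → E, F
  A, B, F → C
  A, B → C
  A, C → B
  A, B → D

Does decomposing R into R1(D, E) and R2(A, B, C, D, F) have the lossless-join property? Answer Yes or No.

No

Common attributes: {D}; their closure is {D}.
Neither R1 nor R2 is contained in that closure, so the decomposition is lossy.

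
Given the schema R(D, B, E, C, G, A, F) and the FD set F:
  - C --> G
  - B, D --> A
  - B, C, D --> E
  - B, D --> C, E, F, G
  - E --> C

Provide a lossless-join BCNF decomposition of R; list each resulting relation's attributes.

Candidate key of the original relation: {B, D}.
Within {A, B, C, D, E, F, G}: {C}⁺ ∩ {A, B, C, D, E, F, G} = {C, G}, not the whole set, so C --> G violates BCNF; decompose into {C, G} and {A, B, C, D, E, F}.
{C, G}: every determinant is a superkey — BCNF.
Within {A, B, C, D, E, F}: {E}⁺ ∩ {A, B, C, D, E, F} = {C, E}, not the whole set, so E --> C violates BCNF; decompose into {C, E} and {A, B, D, E, F}.
{C, E}: every determinant is a superkey — BCNF.
{A, B, D, E, F}: every determinant is a superkey — BCNF.

{A, B, D, E, F}; {C, E}; {C, G}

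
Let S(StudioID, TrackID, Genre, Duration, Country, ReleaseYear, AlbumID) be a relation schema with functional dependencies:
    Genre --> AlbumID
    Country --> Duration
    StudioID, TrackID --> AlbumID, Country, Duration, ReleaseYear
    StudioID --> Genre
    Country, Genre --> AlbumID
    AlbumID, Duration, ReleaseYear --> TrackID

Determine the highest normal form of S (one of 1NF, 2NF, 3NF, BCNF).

Candidate keys: {Country, ReleaseYear, StudioID}, {Duration, ReleaseYear, StudioID}, {StudioID, TrackID}. Prime attributes: {Country, Duration, ReleaseYear, StudioID, TrackID}.
Genre --> AlbumID: {Genre}⁺ = {AlbumID, Genre}, which is not all of the attributes, so the left side is not a superkey — BCNF is violated.
Genre --> AlbumID determines the non-prime attribute {AlbumID} from a non-superkey — 3NF is violated.
{StudioID} is a proper subset of the key {StudioID, TrackID}, and {StudioID}⁺ contains the non-prime attributes {AlbumID, Genre} — a partial dependency, so 2NF is violated.

1NF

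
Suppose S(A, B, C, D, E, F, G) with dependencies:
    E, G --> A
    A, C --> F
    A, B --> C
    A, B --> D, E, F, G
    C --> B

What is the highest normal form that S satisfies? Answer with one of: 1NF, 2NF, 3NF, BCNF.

Candidate keys: {A, B}, {A, C}, {B, E, G}, {C, E, G}. Prime attributes: {A, B, C, E, G}.
E, G --> A: {E, G}⁺ = {A, E, G}, which is not all of the attributes, so the left side is not a superkey — BCNF is violated.
But every attribute on its right side ({A}) is prime, and the same holds for every other non-superkey FD, so 3NF still holds.

3NF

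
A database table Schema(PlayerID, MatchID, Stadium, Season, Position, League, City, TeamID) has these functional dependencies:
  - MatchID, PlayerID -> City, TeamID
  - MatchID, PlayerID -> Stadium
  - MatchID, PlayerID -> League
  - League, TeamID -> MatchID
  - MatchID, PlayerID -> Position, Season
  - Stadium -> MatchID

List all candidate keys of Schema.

{League, PlayerID, TeamID}, {MatchID, PlayerID}, {PlayerID, Stadium}

{PlayerID} never appears on the right of any FD, so every key must include it.
Closure of {MatchID, PlayerID} is {City, League, MatchID, PlayerID, Position, Season, Stadium, TeamID}, the whole schema; {MatchID, PlayerID} is a candidate key.
Closure of {PlayerID, Stadium} is {City, League, MatchID, PlayerID, Position, Season, Stadium, TeamID}, the whole schema; {PlayerID, Stadium} is a candidate key.
Closure of {League, PlayerID, TeamID} is {City, League, MatchID, PlayerID, Position, Season, Stadium, TeamID}, the whole schema; {League, PlayerID, TeamID} is a candidate key.
These are minimal and exhaustive — every other superkey contains one of them.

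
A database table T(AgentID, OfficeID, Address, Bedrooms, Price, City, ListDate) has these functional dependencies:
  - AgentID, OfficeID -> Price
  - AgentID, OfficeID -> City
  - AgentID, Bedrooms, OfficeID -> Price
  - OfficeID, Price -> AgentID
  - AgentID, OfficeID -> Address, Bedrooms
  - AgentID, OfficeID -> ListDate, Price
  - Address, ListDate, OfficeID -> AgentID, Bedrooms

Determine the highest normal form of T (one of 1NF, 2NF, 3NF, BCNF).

BCNF

Candidate keys: {Address, ListDate, OfficeID}, {AgentID, OfficeID}, {OfficeID, Price}. Prime attributes: {Address, AgentID, ListDate, OfficeID, Price}.
Each dependency's left side is a superkey — BCNF holds.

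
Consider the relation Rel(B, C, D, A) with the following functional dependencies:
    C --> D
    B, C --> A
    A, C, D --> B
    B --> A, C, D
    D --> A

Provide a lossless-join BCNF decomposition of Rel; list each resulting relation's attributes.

{A, D}; {B, C, D}

Candidate keys of the original relation: {B}, {C}.
In {A, B, C, D}, {D} is not a superkey ({D}⁺ restricted to this set is {A, D}), so split on D --> A into {A, D} and {B, C, D}.
{A, D} has no BCNF violation.
{B, C, D} has no BCNF violation.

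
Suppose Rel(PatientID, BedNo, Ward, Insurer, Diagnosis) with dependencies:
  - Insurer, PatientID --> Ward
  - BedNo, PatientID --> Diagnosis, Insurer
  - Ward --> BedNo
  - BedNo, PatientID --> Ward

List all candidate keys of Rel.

No FD produces {PatientID}, so it must be in every candidate key.
{BedNo, PatientID}⁺ = {BedNo, Diagnosis, Insurer, PatientID, Ward} — all of the relation — so {BedNo, PatientID} is a candidate key.
{Insurer, PatientID}⁺ = {BedNo, Diagnosis, Insurer, PatientID, Ward} — all of the relation — so {Insurer, PatientID} is a candidate key.
{PatientID, Ward}⁺ = {BedNo, Diagnosis, Insurer, PatientID, Ward} — all of the relation — so {PatientID, Ward} is a candidate key.
These are minimal and exhaustive — every other superkey contains one of them.

{BedNo, PatientID}, {Insurer, PatientID}, {PatientID, Ward}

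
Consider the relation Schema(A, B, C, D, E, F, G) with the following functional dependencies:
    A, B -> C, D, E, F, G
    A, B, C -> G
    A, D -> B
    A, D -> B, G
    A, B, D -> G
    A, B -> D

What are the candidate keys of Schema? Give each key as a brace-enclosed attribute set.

{A, B}, {A, D}

{A} never appears on the right of any FD, so every key must include it.
Closure of {A, B} is {A, B, C, D, E, F, G}, the whole schema; {A, B} is a candidate key.
Closure of {A, D} is {A, B, C, D, E, F, G}, the whole schema; {A, D} is a candidate key.
Any other superkey properly contains one of these, so there are no further candidate keys.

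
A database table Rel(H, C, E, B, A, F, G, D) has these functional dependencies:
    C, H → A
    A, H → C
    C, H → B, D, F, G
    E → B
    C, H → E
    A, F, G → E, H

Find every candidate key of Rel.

{A, F, G}, {A, H}, {C, H}

{A, H}⁺ = {A, B, C, D, E, F, G, H}, which is every attribute, so {A, H} is a candidate key.
{C, H}⁺ = {A, B, C, D, E, F, G, H}, which is every attribute, so {C, H} is a candidate key.
{A, F, G}⁺ = {A, B, C, D, E, F, G, H}, which is every attribute, so {A, F, G} is a candidate key.
Any other superkey properly contains one of these, so there are no further candidate keys.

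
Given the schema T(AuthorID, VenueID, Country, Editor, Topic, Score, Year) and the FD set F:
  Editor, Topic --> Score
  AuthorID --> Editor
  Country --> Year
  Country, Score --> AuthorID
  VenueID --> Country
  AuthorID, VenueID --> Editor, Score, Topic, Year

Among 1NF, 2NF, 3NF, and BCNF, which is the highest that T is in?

1NF

Candidate keys: {AuthorID, VenueID}, {Editor, Topic, VenueID}, {Score, VenueID}. Prime attributes: {AuthorID, Editor, Score, Topic, VenueID}.
For Editor, Topic --> Score we have {Editor, Topic}⁺ = {Editor, Score, Topic}; {Editor, Topic} is not a superkey, so BCNF fails.
Country --> Year determines the non-prime attribute {Year} from a non-superkey — 3NF is violated.
{VenueID} is a proper subset of the key {AuthorID, VenueID}, and {VenueID}⁺ contains the non-prime attributes {Country, Year} — a partial dependency, so 2NF is violated.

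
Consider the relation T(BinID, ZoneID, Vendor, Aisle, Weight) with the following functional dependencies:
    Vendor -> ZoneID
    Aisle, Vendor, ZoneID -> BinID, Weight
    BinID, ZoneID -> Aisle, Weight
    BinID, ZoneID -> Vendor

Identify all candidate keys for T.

{Aisle, Vendor}, {BinID, Vendor}, {BinID, ZoneID}

{Aisle, Vendor} is a candidate key since {Aisle, Vendor}⁺ = {Aisle, BinID, Vendor, Weight, ZoneID} covers every attribute.
{BinID, Vendor} is a candidate key since {BinID, Vendor}⁺ = {Aisle, BinID, Vendor, Weight, ZoneID} covers every attribute.
{BinID, ZoneID} is a candidate key since {BinID, ZoneID}⁺ = {Aisle, BinID, Vendor, Weight, ZoneID} covers every attribute.
These are minimal and exhaustive — every other superkey contains one of them.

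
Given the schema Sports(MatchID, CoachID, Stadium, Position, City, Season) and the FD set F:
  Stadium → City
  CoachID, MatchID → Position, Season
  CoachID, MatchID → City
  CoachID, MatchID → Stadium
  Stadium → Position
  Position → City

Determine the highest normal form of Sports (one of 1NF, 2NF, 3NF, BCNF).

Candidate key: {CoachID, MatchID}. Prime attributes: {CoachID, MatchID}.
For Stadium → City we have {Stadium}⁺ = {City, Position, Stadium}; {Stadium} is not a superkey, so BCNF fails.
Because {City} is non-prime and the left side of Stadium → City is not a superkey, the relation is not in 3NF.
No non-prime attribute depends on a proper subset of any candidate key, so 2NF holds.

2NF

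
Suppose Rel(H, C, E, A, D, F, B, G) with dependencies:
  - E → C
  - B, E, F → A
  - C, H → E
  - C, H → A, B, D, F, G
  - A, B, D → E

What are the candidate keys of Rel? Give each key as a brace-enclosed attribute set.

Attributes never on any right-hand side: {H} — every candidate key must contain it.
Closure of {C, H} is {A, B, C, D, E, F, G, H}, the whole schema; {C, H} is a candidate key.
Closure of {E, H} is {A, B, C, D, E, F, G, H}, the whole schema; {E, H} is a candidate key.
Closure of {A, B, D, H} is {A, B, C, D, E, F, G, H}, the whole schema; {A, B, D, H} is a candidate key.
Any other superkey properly contains one of these, so there are no further candidate keys.

{A, B, D, H}, {C, H}, {E, H}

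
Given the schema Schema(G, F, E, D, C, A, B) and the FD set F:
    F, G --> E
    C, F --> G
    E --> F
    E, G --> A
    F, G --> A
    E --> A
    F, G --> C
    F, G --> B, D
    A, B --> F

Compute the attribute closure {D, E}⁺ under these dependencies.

Start with {D, E}.
E --> F applies; add {F} → now {D, E, F}.
E --> A applies; add {A} → now {A, D, E, F}.
No further FD applies.

{A, D, E, F}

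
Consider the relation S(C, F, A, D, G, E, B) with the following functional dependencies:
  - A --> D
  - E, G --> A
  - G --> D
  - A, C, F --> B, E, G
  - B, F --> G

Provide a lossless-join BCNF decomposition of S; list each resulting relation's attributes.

Candidate keys of the original relation: {A, C, F}, {B, C, E, F}, {C, E, F, G}.
{A, B, C, D, E, F, G}: {A} determines {A, D} here but is not a superkey — split on A --> D, giving {A, D} and {A, B, C, E, F, G}.
{A, D}: every determinant is a superkey — BCNF.
{A, B, C, E, F, G}: {E, G} determines {A, E, G} here but is not a superkey — split on E, G --> A, giving {A, E, G} and {B, C, E, F, G}.
{A, E, G}: every determinant is a superkey — BCNF.
{B, C, E, F, G}: {B, F} determines {B, F, G} here but is not a superkey — split on B, F --> G, giving {B, F, G} and {B, C, E, F}.
{B, F, G}: every determinant is a superkey — BCNF.
{B, C, E, F}: every determinant is a superkey — BCNF.

{A, D}; {A, E, G}; {B, C, E, F}; {B, F, G}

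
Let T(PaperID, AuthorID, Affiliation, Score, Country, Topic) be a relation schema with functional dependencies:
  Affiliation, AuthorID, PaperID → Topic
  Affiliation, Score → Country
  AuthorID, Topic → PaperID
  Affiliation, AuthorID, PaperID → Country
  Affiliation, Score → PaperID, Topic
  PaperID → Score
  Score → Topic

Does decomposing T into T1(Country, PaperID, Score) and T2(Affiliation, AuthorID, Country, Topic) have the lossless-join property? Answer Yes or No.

Common attributes: {Country}; their closure is {Country}.
Neither T1 nor T2 is contained in that closure, so the decomposition is lossy.

No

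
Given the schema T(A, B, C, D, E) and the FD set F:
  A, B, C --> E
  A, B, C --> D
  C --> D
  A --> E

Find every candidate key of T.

{A, B, C}

Attributes never on any right-hand side: {A, B, C} — every candidate key must contain all of them.
{A, B, C}⁺ = {A, B, C, D, E} — all of the relation — so {A, B, C} is a candidate key.
No smaller or unrelated set reaches every attribute, so there are no other keys.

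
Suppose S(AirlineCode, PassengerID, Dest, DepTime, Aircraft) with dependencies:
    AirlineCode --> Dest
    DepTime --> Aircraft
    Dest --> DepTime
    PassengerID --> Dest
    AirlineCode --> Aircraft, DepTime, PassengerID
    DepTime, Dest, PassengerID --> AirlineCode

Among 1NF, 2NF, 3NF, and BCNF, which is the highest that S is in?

Candidate keys: {AirlineCode}, {PassengerID}. Prime attributes: {AirlineCode, PassengerID}.
DepTime --> Aircraft: {DepTime}⁺ = {Aircraft, DepTime}, which is not all of the attributes, so the left side is not a superkey — BCNF is violated.
DepTime --> Aircraft determines the non-prime attribute {Aircraft} from a non-superkey — 3NF is violated.
With only single-attribute keys there can be no partial dependency, so 2NF holds.

2NF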